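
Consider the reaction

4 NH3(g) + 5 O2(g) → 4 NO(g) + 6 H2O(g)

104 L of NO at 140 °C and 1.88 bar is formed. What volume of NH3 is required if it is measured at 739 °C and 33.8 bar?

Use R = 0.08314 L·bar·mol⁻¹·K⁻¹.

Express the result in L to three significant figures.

n(NO) = PV/RT = (1.88 × 104) / (0.08314 × 413.15) = 5.692 mol
n(NH3) = (4/4) × 5.692 = 5.692 mol
V = nRT/P = 5.692 × 0.08314 × 1012.15 / 33.8 = 14.17 L

14.2 L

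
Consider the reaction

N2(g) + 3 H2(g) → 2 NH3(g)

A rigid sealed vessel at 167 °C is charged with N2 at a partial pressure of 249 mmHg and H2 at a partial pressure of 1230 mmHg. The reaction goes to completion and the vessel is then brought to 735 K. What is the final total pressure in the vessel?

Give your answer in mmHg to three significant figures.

With V and T fixed, P_i ∝ n_i, so the mole ratios apply directly to partial pressures at 167 °C.
P(H2) required for 249 mmHg of N2 = (3/1) × 249 = 747.0 mmHg; available 1230 mmHg, so N2 is limiting.
P(H2) remaining = 1230 − (3/1) × 249 = 483.0 mmHg
P(gaseous products) = (2)/1 × 249 = 498.0 mmHg
P_total at 167 °C = 483.0 + 498.0 = 981.0 mmHg
Scaling to 735 K: P = 981.0 × 735/440.15 = 1638 mmHg

1640 mmHg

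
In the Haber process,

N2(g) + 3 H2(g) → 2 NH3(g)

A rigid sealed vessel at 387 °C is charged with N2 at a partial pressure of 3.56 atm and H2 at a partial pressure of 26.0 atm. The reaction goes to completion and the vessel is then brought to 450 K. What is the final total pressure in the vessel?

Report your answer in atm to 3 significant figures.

15.3 atm

With V and T fixed, P_i ∝ n_i, so the mole ratios apply directly to partial pressures at 387 °C.
P(H2) required for 3.56 atm of N2 = (3/1) × 3.56 = 10.68 atm; available 26.0 atm, so N2 is limiting.
P(H2) remaining = 26.0 − (3/1) × 3.56 = 15.32 atm
P(gaseous products) = (2)/1 × 3.56 = 7.120 atm
P_total at 387 °C = 15.32 + 7.120 = 22.44 atm
Scaling to 450 K: P = 22.44 × 450/660.15 = 15.30 atm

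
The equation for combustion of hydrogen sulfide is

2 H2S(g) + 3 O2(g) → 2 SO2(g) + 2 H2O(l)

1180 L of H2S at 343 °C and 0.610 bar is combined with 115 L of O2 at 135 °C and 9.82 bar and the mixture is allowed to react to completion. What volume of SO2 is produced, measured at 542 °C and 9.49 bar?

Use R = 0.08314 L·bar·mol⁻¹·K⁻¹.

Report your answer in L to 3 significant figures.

n(H2S) = PV/RT = (0.610 × 1180) / (0.08314 × 616.15) = 14.05 mol
n(O2) = PV/RT = (9.82 × 115) / (0.08314 × 408.15) = 33.28 mol
For 14.05 mol H2S, stoichiometry requires (3/2) × 14.05 = 21.08 mol O2; 33.28 mol is available, so H2S is limiting.
n(SO2) = (2/2) × 14.05 = 14.05 mol
V(SO2) = nRT/P = 14.05 × 0.08314 × 815.15 / 9.49 = 100.3 L

100 L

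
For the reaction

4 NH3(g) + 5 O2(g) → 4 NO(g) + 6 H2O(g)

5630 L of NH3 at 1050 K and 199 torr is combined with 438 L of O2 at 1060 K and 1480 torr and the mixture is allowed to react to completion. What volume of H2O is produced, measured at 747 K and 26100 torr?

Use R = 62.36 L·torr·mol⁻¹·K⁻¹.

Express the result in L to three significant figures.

n(NH3) = PV/RT = (199 × 5630) / (62.36 × 1050) = 17.11 mol
n(O2) = PV/RT = (1480 × 438) / (62.36 × 1060) = 9.807 mol
For 17.11 mol NH3, stoichiometry requires (5/4) × 17.11 = 21.39 mol O2; 9.807 mol is available, so O2 is limiting.
n(H2O) = (6/5) × 9.807 = 11.77 mol
V(H2O) = nRT/P = 11.77 × 62.36 × 747 / 26100 = 21.01 L

21.0 L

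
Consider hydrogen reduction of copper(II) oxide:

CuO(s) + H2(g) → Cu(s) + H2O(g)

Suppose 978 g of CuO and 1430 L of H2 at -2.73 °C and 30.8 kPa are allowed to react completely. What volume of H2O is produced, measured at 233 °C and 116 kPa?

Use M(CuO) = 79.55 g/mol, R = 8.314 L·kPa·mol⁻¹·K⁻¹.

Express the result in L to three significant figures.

n(CuO) = 978 / 79.55 = 12.29 mol
n(H2) = PV/RT = (30.8 × 1430) / (8.314 × 270.42) = 19.59 mol
For 12.29 mol CuO, stoichiometry requires (1/1) × 12.29 = 12.29 mol H2; 19.59 mol is available, so CuO is limiting.
n(H2O) = (1/1) × 12.29 = 12.29 mol
V(H2O) = nRT/P = 12.29 × 8.314 × 506.15 / 116 = 445.8 L

446 L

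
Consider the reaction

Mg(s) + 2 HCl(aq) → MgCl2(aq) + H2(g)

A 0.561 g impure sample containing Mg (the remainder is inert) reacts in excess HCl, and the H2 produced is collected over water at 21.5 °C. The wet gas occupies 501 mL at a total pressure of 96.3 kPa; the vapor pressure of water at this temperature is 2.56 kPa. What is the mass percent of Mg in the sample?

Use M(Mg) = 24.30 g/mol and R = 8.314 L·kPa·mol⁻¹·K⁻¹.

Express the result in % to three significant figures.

83.0 %

P(H2) = 96.3 − 2.56 = 93.74 kPa
n(H2) = PV/RT = (93.74 × 0.5010) / (8.314 × 294.65) = 0.01917 mol
n(Mg) = (1/1) × 0.01917 = 0.01917 mol
m(Mg) = 0.01917 × 24.30 = 0.4658 g
%Mg = 0.4658 / 0.561 × 100 = 83.03%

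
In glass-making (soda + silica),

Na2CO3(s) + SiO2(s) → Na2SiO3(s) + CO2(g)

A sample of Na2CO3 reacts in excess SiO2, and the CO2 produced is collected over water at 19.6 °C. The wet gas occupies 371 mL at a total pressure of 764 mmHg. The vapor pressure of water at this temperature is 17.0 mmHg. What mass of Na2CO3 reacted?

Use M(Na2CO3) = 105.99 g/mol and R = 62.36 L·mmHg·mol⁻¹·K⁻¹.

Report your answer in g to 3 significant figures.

1.61 g

P(CO2) = 764 − 17.0 = 747.0 mmHg
n(CO2) = PV/RT = (747.0 × 0.3710) / (62.36 × 292.75) = 0.01518 mol
n(Na2CO3) = (1/1) × 0.01518 = 0.01518 mol
m(Na2CO3) = 0.01518 × 105.99 = 1.609 g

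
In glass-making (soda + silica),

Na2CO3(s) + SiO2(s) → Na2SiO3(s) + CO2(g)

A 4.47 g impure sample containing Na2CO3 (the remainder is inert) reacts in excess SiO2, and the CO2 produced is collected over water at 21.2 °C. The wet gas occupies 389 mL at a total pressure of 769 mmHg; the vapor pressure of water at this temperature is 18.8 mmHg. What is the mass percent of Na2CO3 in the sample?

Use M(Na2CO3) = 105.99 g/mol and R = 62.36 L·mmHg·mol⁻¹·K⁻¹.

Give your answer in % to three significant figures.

37.7 %

P(CO2) = 769 − 18.8 = 750.2 mmHg
n(CO2) = PV/RT = (750.2 × 0.3890) / (62.36 × 294.35) = 0.01590 mol
n(Na2CO3) = (1/1) × 0.01590 = 0.01590 mol
m(Na2CO3) = 0.01590 × 105.99 = 1.685 g
%Na2CO3 = 1.685 / 4.47 × 100 = 37.70%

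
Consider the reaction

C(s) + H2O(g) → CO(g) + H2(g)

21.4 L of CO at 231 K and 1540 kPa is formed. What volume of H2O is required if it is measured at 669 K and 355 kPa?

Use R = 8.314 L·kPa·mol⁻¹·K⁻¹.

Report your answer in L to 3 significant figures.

269 L

n(CO) = PV/RT = (1540 × 21.4) / (8.314 × 231) = 17.16 mol
n(H2O) = (1/1) × 17.16 = 17.16 mol
V = nRT/P = 17.16 × 8.314 × 669 / 355 = 268.9 L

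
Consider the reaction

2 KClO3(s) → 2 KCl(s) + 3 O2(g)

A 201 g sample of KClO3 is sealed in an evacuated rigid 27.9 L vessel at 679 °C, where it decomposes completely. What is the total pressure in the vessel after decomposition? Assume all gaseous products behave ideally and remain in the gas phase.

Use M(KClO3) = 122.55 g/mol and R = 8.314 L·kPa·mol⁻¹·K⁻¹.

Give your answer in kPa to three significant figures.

n(KClO3) = 201 / 122.55 = 1.640 mol
n(gas produced) = (3/2) × 1.640 = 2.460 mol
P = nRT/V = 2.460 × 8.314 × 952.15 / 27.9 = 698.0 kPa

698 kPa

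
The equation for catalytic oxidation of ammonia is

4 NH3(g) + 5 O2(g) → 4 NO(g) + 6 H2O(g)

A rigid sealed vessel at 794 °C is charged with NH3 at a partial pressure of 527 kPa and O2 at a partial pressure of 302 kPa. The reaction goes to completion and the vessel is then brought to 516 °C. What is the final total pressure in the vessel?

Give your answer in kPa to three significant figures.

658 kPa

With V and T fixed, P_i ∝ n_i, so the mole ratios apply directly to partial pressures at 794 °C.
P(O2) required for 527 kPa of NH3 = (5/4) × 527 = 658.8 kPa; available 302 kPa, so O2 is limiting.
P(NH3) remaining = 527 − (4/5) × 302 = 285.4 kPa
P(gaseous products) = (4+6)/5 × 302 = 604.0 kPa
P_total at 794 °C = 285.4 + 604.0 = 889.4 kPa
Scaling to 516 °C: P = 889.4 × 789.15/1067.15 = 657.7 kPa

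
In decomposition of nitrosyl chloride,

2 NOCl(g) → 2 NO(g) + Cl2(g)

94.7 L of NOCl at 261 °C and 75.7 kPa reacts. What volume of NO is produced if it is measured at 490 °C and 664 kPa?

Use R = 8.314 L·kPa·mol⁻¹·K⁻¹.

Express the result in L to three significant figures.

15.4 L

n(NOCl) = PV/RT = (75.7 × 94.7) / (8.314 × 534.15) = 1.614 mol
n(NO) = (2/2) × 1.614 = 1.614 mol
V = nRT/P = 1.614 × 8.314 × 763.15 / 664 = 15.42 L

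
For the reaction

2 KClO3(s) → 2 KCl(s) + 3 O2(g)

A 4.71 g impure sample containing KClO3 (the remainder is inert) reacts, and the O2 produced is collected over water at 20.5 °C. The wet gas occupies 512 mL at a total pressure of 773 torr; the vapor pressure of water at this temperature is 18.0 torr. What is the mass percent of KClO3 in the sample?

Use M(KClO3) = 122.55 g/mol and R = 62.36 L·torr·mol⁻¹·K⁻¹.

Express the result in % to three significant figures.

36.6 %

P(O2) = 773 − 18.0 = 755.0 torr
n(O2) = PV/RT = (755.0 × 0.5120) / (62.36 × 293.65) = 0.02111 mol
n(KClO3) = (2/3) × 0.02111 = 0.01407 mol
m(KClO3) = 0.01407 × 122.55 = 1.724 g
%KClO3 = 1.724 / 4.71 × 100 = 36.60%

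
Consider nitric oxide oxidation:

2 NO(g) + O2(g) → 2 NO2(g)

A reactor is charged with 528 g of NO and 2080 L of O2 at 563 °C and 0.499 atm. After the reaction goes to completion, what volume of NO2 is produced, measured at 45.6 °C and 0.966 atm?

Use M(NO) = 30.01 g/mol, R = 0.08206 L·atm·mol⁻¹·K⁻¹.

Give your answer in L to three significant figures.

476 L

n(NO) = 528 / 30.01 = 17.59 mol
n(O2) = PV/RT = (0.499 × 2080) / (0.08206 × 836.15) = 15.13 mol
For 17.59 mol NO, stoichiometry requires (1/2) × 17.59 = 8.795 mol O2; 15.13 mol is available, so NO is limiting.
n(NO2) = (2/2) × 17.59 = 17.59 mol
V(NO2) = nRT/P = 17.59 × 0.08206 × 318.75 / 0.966 = 476.3 L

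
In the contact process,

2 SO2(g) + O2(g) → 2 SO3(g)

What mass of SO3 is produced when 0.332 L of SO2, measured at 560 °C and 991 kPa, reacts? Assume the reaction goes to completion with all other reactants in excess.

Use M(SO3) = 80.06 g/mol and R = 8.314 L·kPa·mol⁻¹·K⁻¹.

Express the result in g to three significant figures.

3.80 g

n(SO2) = PV/RT = (991 × 0.332) / (8.314 × 833.15) = 0.04750 mol
n(SO3) = (2/2) × 0.04750 = 0.04750 mol
m(SO3) = 0.04750 × 80.06 = 3.803 g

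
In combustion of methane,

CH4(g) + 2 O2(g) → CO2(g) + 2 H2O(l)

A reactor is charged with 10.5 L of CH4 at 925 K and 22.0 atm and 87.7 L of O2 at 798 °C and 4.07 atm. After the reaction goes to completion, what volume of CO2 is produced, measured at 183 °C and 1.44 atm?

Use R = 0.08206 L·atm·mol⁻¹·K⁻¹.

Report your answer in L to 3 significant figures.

52.8 L

n(CH4) = PV/RT = (22.0 × 10.5) / (0.08206 × 925) = 3.043 mol
n(O2) = PV/RT = (4.07 × 87.7) / (0.08206 × 1071.15) = 4.061 mol
For 3.043 mol CH4, stoichiometry requires (2/1) × 3.043 = 6.086 mol O2; 4.061 mol is available, so O2 is limiting.
n(CO2) = (1/2) × 4.061 = 2.030 mol
V(CO2) = nRT/P = 2.030 × 0.08206 × 456.15 / 1.44 = 52.77 L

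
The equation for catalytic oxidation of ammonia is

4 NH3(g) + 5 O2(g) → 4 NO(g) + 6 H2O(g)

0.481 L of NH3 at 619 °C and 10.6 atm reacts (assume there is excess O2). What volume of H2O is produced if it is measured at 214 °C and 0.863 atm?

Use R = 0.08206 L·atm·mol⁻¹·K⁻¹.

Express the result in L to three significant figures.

n(NH3) = PV/RT = (10.6 × 0.481) / (0.08206 × 892.15) = 0.06964 mol
n(H2O) = (6/4) × 0.06964 = 0.1045 mol
V = nRT/P = 0.1045 × 0.08206 × 487.15 / 0.863 = 4.841 L

4.84 L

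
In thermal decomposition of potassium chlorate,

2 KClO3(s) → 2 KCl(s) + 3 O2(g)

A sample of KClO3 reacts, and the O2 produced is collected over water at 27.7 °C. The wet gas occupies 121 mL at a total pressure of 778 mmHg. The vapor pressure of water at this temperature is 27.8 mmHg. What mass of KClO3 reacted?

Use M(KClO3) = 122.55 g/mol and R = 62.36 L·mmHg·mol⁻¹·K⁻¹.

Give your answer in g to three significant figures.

0.395 g

P(O2) = 778 − 27.8 = 750.2 mmHg
n(O2) = PV/RT = (750.2 × 0.1210) / (62.36 × 300.85) = 0.004838 mol
n(KClO3) = (2/3) × 0.004838 = 0.003225 mol
m(KClO3) = 0.003225 × 122.55 = 0.3952 g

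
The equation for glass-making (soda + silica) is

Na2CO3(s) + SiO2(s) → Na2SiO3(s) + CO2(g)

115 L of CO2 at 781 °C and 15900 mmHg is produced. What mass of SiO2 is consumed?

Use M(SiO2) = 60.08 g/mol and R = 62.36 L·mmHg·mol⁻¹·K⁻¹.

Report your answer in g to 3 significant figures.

1670 g

n(CO2) = PV/RT = (15900 × 115) / (62.36 × 1054.15) = 27.82 mol
n(SiO2) = (1/1) × 27.82 = 27.82 mol
m(SiO2) = 27.82 × 60.08 = 1671 g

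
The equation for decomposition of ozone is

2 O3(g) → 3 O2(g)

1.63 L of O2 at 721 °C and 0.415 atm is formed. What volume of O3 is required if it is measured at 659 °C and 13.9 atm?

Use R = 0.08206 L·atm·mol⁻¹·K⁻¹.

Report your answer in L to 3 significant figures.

0.0304 L

n(O2) = PV/RT = (0.415 × 1.63) / (0.08206 × 994.15) = 0.008292 mol
n(O3) = (2/3) × 0.008292 = 0.005528 mol
V = nRT/P = 0.005528 × 0.08206 × 932.15 / 13.9 = 0.03042 L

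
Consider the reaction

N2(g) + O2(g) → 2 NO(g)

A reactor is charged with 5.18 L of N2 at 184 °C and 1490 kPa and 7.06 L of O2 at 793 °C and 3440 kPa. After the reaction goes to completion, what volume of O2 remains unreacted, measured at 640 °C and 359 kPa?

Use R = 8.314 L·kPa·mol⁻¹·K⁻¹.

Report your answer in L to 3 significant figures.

15.0 L

n(N2) = PV/RT = (1490 × 5.18) / (8.314 × 457.15) = 2.031 mol
n(O2) = PV/RT = (3440 × 7.06) / (8.314 × 1066.15) = 2.740 mol
For 2.031 mol N2, stoichiometry requires (1/1) × 2.031 = 2.031 mol O2; 2.740 mol is available, so N2 is limiting.
n(O2) consumed = (1/1) × 2.031 = 2.031 mol; remaining = 2.740 − 2.031 = 0.7090 mol
V(O2) = nRT/P = 0.7090 × 8.314 × 913.15 / 359 = 14.99 L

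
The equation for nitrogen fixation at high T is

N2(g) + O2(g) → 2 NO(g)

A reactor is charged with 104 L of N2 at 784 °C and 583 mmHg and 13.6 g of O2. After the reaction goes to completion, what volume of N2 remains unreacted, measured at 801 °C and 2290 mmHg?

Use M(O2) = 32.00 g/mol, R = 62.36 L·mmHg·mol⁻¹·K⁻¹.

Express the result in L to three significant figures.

n(N2) = PV/RT = (583 × 104) / (62.36 × 1057.15) = 0.9197 mol
n(O2) = 13.6 / 32.00 = 0.4250 mol
For 0.9197 mol N2, stoichiometry requires (1/1) × 0.9197 = 0.9197 mol O2; 0.4250 mol is available, so O2 is limiting.
n(N2) consumed = (1/1) × 0.4250 = 0.4250 mol; remaining = 0.9197 − 0.4250 = 0.4947 mol
V(N2) = nRT/P = 0.4947 × 62.36 × 1074.15 / 2290 = 14.47 L

14.5 L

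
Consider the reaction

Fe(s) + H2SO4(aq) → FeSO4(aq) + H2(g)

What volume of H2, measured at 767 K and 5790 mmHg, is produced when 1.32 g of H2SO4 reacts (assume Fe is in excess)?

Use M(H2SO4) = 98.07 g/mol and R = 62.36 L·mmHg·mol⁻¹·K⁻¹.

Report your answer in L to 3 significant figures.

0.111 L

n(H2SO4) = 1.320 / 98.07 = 0.01346 mol
n(H2) = (1/1) × 0.01346 = 0.01346 mol
V = nRT/P = 0.01346 × 62.36 × 767 / 5790 = 0.1112 L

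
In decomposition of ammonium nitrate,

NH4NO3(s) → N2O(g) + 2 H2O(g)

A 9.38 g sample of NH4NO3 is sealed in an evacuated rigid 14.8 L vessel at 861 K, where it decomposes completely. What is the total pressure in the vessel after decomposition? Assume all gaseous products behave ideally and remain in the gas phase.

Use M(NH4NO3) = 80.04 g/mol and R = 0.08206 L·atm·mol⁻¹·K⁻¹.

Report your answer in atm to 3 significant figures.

1.68 atm

n(NH4NO3) = 9.38 / 80.04 = 0.1172 mol
n(gas produced) = (3/1) × 0.1172 = 0.3516 mol
P = nRT/V = 0.3516 × 0.08206 × 861 / 14.8 = 1.679 atm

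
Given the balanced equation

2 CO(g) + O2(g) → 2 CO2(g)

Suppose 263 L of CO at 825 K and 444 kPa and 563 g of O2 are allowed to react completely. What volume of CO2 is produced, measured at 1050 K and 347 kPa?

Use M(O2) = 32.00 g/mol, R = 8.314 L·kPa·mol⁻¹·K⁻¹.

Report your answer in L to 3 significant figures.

n(CO) = PV/RT = (444 × 263) / (8.314 × 825) = 17.02 mol
n(O2) = 563 / 32.00 = 17.59 mol
For 17.02 mol CO, stoichiometry requires (1/2) × 17.02 = 8.510 mol O2; 17.59 mol is available, so CO is limiting.
n(CO2) = (2/2) × 17.02 = 17.02 mol
V(CO2) = nRT/P = 17.02 × 8.314 × 1050 / 347 = 428.2 L

428 L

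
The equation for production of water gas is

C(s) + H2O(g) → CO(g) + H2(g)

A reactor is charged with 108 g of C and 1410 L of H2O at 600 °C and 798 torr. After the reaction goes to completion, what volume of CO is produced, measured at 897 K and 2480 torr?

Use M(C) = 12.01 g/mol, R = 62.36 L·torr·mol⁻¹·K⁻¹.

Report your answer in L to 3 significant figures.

n(C) = 108 / 12.01 = 8.993 mol
n(H2O) = PV/RT = (798 × 1410) / (62.36 × 873.15) = 20.66 mol
For 8.993 mol C, stoichiometry requires (1/1) × 8.993 = 8.993 mol H2O; 20.66 mol is available, so C is limiting.
n(CO) = (1/1) × 8.993 = 8.993 mol
V(CO) = nRT/P = 8.993 × 62.36 × 897 / 2480 = 202.8 L

203 L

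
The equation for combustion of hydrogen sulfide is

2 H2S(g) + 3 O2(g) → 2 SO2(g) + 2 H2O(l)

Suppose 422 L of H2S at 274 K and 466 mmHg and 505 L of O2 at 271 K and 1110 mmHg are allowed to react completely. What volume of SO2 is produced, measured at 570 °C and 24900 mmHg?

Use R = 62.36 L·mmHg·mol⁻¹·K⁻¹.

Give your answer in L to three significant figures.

24.3 L

n(H2S) = PV/RT = (466 × 422) / (62.36 × 274) = 11.51 mol
n(O2) = PV/RT = (1110 × 505) / (62.36 × 271) = 33.17 mol
For 11.51 mol H2S, stoichiometry requires (3/2) × 11.51 = 17.27 mol O2; 33.17 mol is available, so H2S is limiting.
n(SO2) = (2/2) × 11.51 = 11.51 mol
V(SO2) = nRT/P = 11.51 × 62.36 × 843.15 / 24900 = 24.30 L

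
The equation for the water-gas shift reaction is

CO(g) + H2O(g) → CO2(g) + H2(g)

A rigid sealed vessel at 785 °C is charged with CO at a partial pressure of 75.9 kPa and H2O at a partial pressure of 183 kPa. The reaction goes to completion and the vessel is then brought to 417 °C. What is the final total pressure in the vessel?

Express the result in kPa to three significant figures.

169 kPa

Because the vessel is rigid and T is held at 785 °C, work the stoichiometry in partial pressures (P_i = n_iRT/V).
P(H2O) required for 75.9 kPa of CO = (1/1) × 75.9 = 75.90 kPa; available 183 kPa, so CO is limiting.
P(H2O) remaining = 183 − (1/1) × 75.9 = 107.1 kPa
P(gaseous products) = (1+1)/1 × 75.9 = 151.8 kPa
P_total at 785 °C = 107.1 + 151.8 = 258.9 kPa
Scaling to 417 °C: P = 258.9 × 690.15/1058.15 = 168.9 kPa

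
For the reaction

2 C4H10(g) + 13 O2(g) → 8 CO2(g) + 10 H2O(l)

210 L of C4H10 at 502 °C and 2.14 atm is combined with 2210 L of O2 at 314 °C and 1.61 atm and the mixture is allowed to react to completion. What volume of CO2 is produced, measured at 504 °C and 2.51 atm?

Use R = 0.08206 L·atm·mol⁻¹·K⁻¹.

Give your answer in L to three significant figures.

n(C4H10) = PV/RT = (2.14 × 210) / (0.08206 × 775.15) = 7.065 mol
n(O2) = PV/RT = (1.61 × 2210) / (0.08206 × 587.15) = 73.85 mol
For 7.065 mol C4H10, stoichiometry requires (13/2) × 7.065 = 45.92 mol O2; 73.85 mol is available, so C4H10 is limiting.
n(CO2) = (8/2) × 7.065 = 28.26 mol
V(CO2) = nRT/P = 28.26 × 0.08206 × 777.15 / 2.51 = 718.0 L

718 L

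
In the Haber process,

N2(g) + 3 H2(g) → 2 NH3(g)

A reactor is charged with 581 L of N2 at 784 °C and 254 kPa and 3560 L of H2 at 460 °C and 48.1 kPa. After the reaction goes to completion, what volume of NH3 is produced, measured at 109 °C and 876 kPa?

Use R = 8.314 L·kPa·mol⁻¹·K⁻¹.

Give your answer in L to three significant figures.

n(N2) = PV/RT = (254 × 581) / (8.314 × 1057.15) = 16.79 mol
n(H2) = PV/RT = (48.1 × 3560) / (8.314 × 733.15) = 28.09 mol
For 16.79 mol N2, stoichiometry requires (3/1) × 16.79 = 50.37 mol H2; 28.09 mol is available, so H2 is limiting.
n(NH3) = (2/3) × 28.09 = 18.73 mol
V(NH3) = nRT/P = 18.73 × 8.314 × 382.15 / 876 = 67.93 L

67.9 L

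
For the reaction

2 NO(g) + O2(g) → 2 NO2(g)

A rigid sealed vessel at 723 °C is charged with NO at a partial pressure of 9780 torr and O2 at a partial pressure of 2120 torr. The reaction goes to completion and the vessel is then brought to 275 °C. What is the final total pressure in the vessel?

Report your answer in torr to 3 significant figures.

At constant V, partial pressures at 723 °C are proportional to moles, so apply stoichiometry directly to pressures.
P(O2) required for 9780 torr of NO = (1/2) × 9780 = 4890 torr; available 2120 torr, so O2 is limiting.
P(NO) remaining = 9780 − (2/1) × 2120 = 5540 torr
P(gaseous products) = (2)/1 × 2120 = 4240 torr
P_total at 723 °C = 5540 + 4240 = 9780 torr
Scaling to 275 °C: P = 9780 × 548.15/996.15 = 5382 torr

5380 torr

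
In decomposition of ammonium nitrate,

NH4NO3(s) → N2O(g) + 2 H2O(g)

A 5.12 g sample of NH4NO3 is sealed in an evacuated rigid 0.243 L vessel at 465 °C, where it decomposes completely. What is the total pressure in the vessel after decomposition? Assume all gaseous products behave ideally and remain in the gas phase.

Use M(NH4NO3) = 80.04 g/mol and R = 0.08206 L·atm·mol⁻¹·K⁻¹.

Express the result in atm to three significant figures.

47.8 atm

n(NH4NO3) = 5.12 / 80.04 = 0.06397 mol
n(gas produced) = (3/1) × 0.06397 = 0.1919 mol
P = nRT/V = 0.1919 × 0.08206 × 738.15 / 0.243 = 47.83 atm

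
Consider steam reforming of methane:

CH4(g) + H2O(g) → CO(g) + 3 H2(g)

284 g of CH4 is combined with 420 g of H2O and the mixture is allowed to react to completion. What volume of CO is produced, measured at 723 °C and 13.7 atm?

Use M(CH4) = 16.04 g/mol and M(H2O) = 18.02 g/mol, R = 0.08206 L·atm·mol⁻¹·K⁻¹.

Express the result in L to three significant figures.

n(CH4) = 284 / 16.04 = 17.71 mol
n(H2O) = 420 / 18.02 = 23.31 mol
For 17.71 mol CH4, stoichiometry requires (1/1) × 17.71 = 17.71 mol H2O; 23.31 mol is available, so CH4 is limiting.
n(CO) = (1/1) × 17.71 = 17.71 mol
V(CO) = nRT/P = 17.71 × 0.08206 × 996.15 / 13.7 = 105.7 L

106 L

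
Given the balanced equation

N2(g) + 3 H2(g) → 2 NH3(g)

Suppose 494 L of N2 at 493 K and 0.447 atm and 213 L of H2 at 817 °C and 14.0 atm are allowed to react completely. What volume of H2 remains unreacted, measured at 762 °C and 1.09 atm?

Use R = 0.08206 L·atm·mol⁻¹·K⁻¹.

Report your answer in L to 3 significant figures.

1320 L

n(N2) = PV/RT = (0.447 × 494) / (0.08206 × 493) = 5.458 mol
n(H2) = PV/RT = (14.0 × 213) / (0.08206 × 1090.15) = 33.33 mol
For 5.458 mol N2, stoichiometry requires (3/1) × 5.458 = 16.37 mol H2; 33.33 mol is available, so N2 is limiting.
n(H2) consumed = (3/1) × 5.458 = 16.37 mol; remaining = 33.33 − 16.37 = 16.96 mol
V(H2) = nRT/P = 16.96 × 0.08206 × 1035.15 / 1.09 = 1322 L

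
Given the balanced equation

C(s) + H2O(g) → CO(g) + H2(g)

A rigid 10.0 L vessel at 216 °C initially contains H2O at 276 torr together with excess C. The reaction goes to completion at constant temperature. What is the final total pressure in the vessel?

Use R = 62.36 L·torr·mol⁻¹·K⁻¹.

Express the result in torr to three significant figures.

552 torr

Since T and V are fixed, P_final/P_initial = n_final/n_initial = 2/1.
P_final = (2/1) × 276 = 552.0 torr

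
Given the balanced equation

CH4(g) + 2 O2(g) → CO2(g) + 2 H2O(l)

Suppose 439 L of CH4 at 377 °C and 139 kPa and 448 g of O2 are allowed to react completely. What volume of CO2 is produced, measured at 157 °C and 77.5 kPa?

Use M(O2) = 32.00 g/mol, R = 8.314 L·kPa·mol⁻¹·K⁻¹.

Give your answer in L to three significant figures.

n(CH4) = PV/RT = (139 × 439) / (8.314 × 650.15) = 11.29 mol
n(O2) = 448 / 32.00 = 14.00 mol
For 11.29 mol CH4, stoichiometry requires (2/1) × 11.29 = 22.58 mol O2; 14.00 mol is available, so O2 is limiting.
n(CO2) = (1/2) × 14.00 = 7.000 mol
V(CO2) = nRT/P = 7.000 × 8.314 × 430.15 / 77.5 = 323.0 L

323 L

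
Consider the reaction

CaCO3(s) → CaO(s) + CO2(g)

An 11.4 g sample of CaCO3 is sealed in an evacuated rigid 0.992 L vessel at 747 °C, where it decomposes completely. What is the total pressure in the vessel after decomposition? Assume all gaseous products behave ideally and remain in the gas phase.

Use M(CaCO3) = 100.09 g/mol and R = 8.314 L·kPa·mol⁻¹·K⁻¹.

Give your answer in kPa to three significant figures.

n(CaCO3) = 11.4 / 100.09 = 0.1139 mol
n(gas produced) = (1/1) × 0.1139 = 0.1139 mol
P = nRT/V = 0.1139 × 8.314 × 1020.15 / 0.992 = 973.8 kPa

974 kPa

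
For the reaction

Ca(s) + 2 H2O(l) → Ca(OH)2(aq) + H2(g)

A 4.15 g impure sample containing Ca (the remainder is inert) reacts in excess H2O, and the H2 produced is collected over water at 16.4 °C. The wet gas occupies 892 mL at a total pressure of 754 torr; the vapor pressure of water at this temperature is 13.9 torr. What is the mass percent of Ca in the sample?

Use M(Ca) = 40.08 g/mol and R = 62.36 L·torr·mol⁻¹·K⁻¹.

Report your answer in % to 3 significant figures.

P(H2) = 754 − 13.9 = 740.1 torr
n(H2) = PV/RT = (740.1 × 0.8920) / (62.36 × 289.55) = 0.03656 mol
n(Ca) = (1/1) × 0.03656 = 0.03656 mol
m(Ca) = 0.03656 × 40.08 = 1.465 g
%Ca = 1.465 / 4.15 × 100 = 35.30%

35.3 %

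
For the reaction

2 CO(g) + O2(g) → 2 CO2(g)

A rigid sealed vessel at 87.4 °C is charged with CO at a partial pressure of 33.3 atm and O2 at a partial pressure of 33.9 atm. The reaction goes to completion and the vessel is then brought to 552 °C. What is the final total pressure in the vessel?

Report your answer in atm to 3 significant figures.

116 atm

With V and T fixed, P_i ∝ n_i, so the mole ratios apply directly to partial pressures at 87.4 °C.
P(O2) required for 33.3 atm of CO = (1/2) × 33.3 = 16.65 atm; available 33.9 atm, so CO is limiting.
P(O2) remaining = 33.9 − (1/2) × 33.3 = 17.25 atm
P(gaseous products) = (2)/2 × 33.3 = 33.30 atm
P_total at 87.4 °C = 17.25 + 33.30 = 50.55 atm
Scaling to 552 °C: P = 50.55 × 825.15/360.55 = 115.7 atm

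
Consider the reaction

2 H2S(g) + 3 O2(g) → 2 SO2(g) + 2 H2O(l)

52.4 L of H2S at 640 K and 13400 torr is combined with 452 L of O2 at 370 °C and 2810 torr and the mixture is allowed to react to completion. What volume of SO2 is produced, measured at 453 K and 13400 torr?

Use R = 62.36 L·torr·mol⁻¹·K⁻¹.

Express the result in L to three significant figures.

n(H2S) = PV/RT = (13400 × 52.4) / (62.36 × 640) = 17.59 mol
n(O2) = PV/RT = (2810 × 452) / (62.36 × 643.15) = 31.67 mol
For 17.59 mol H2S, stoichiometry requires (3/2) × 17.59 = 26.38 mol O2; 31.67 mol is available, so H2S is limiting.
n(SO2) = (2/2) × 17.59 = 17.59 mol
V(SO2) = nRT/P = 17.59 × 62.36 × 453 / 13400 = 37.08 L

37.1 L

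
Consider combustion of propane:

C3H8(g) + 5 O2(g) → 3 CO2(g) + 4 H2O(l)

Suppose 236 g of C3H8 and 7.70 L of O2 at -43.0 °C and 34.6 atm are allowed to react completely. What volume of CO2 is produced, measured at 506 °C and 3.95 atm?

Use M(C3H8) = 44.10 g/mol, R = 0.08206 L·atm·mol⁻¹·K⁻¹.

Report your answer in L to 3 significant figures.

137 L

n(C3H8) = 236 / 44.10 = 5.351 mol
n(O2) = PV/RT = (34.6 × 7.70) / (0.08206 × 230.15) = 14.11 mol
For 5.351 mol C3H8, stoichiometry requires (5/1) × 5.351 = 26.75 mol O2; 14.11 mol is available, so O2 is limiting.
n(CO2) = (3/5) × 14.11 = 8.466 mol
V(CO2) = nRT/P = 8.466 × 0.08206 × 779.15 / 3.95 = 137.0 L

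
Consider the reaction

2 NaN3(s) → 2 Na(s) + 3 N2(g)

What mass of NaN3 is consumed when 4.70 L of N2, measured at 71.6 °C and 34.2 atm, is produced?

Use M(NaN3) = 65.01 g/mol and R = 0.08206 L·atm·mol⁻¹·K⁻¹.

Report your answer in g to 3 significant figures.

n(N2) = PV/RT = (34.2 × 4.70) / (0.08206 × 344.75) = 5.682 mol
n(NaN3) = (2/3) × 5.682 = 3.788 mol
m(NaN3) = 3.788 × 65.01 = 246.3 g

246 g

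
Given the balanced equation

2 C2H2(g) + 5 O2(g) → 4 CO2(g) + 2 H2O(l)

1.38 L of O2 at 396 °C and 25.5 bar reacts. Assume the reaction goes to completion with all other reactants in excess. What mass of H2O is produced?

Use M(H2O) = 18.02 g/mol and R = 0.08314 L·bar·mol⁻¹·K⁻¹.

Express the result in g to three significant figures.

n(O2) = PV/RT = (25.5 × 1.38) / (0.08314 × 669.15) = 0.6325 mol
n(H2O) = (2/5) × 0.6325 = 0.2530 mol
m(H2O) = 0.2530 × 18.02 = 4.559 g

4.56 g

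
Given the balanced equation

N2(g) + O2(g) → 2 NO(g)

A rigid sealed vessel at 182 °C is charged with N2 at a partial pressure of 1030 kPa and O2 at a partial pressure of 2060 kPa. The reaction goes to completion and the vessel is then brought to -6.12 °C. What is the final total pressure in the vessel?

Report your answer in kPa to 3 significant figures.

1810 kPa

With V and T fixed, P_i ∝ n_i, so the mole ratios apply directly to partial pressures at 182 °C.
P(O2) required for 1030 kPa of N2 = (1/1) × 1030 = 1030 kPa; available 2060 kPa, so N2 is limiting.
P(O2) remaining = 2060 − (1/1) × 1030 = 1030 kPa
P(gaseous products) = (2)/1 × 1030 = 2060 kPa
P_total at 182 °C = 1030 + 2060 = 3090 kPa
Scaling to -6.12 °C: P = 3090 × 267.03/455.15 = 1813 kPa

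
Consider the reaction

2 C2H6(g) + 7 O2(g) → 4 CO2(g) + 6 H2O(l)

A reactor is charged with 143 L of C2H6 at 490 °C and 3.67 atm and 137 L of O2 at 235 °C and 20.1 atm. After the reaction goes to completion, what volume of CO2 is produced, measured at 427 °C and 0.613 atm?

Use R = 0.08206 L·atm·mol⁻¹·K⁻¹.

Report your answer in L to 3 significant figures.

1570 L

n(C2H6) = PV/RT = (3.67 × 143) / (0.08206 × 763.15) = 8.380 mol
n(O2) = PV/RT = (20.1 × 137) / (0.08206 × 508.15) = 66.04 mol
For 8.380 mol C2H6, stoichiometry requires (7/2) × 8.380 = 29.33 mol O2; 66.04 mol is available, so C2H6 is limiting.
n(CO2) = (4/2) × 8.380 = 16.76 mol
V(CO2) = nRT/P = 16.76 × 0.08206 × 700.15 / 0.613 = 1571 L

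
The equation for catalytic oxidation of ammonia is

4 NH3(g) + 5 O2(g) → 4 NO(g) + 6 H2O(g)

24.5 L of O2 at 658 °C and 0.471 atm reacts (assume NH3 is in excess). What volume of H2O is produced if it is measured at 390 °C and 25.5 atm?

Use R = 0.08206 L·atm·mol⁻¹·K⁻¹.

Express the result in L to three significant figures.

n(O2) = PV/RT = (0.471 × 24.5) / (0.08206 × 931.15) = 0.1510 mol
n(H2O) = (6/5) × 0.1510 = 0.1812 mol
V = nRT/P = 0.1812 × 0.08206 × 663.15 / 25.5 = 0.3867 L

0.387 L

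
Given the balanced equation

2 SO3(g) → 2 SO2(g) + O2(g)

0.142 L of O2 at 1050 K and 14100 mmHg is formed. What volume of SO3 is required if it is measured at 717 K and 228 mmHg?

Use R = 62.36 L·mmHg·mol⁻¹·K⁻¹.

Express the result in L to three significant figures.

n(O2) = PV/RT = (14100 × 0.142) / (62.36 × 1050) = 0.03058 mol
n(SO3) = (2/1) × 0.03058 = 0.06116 mol
V = nRT/P = 0.06116 × 62.36 × 717 / 228 = 11.99 L

12.0 L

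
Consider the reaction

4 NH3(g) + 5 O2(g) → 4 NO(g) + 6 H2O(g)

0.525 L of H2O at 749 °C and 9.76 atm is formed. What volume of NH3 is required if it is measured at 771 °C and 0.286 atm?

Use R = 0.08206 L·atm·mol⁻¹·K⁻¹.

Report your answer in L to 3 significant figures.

12.2 L

n(H2O) = PV/RT = (9.76 × 0.525) / (0.08206 × 1022.15) = 0.06109 mol
n(NH3) = (4/6) × 0.06109 = 0.04073 mol
V = nRT/P = 0.04073 × 0.08206 × 1044.15 / 0.286 = 12.20 L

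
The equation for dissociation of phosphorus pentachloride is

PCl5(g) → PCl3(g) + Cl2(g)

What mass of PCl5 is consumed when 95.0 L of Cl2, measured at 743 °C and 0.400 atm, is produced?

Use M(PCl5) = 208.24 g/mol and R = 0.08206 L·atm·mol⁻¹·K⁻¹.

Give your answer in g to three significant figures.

94.9 g

n(Cl2) = PV/RT = (0.400 × 95.0) / (0.08206 × 1016.15) = 0.4557 mol
n(PCl5) = (1/1) × 0.4557 = 0.4557 mol
m(PCl5) = 0.4557 × 208.24 = 94.89 g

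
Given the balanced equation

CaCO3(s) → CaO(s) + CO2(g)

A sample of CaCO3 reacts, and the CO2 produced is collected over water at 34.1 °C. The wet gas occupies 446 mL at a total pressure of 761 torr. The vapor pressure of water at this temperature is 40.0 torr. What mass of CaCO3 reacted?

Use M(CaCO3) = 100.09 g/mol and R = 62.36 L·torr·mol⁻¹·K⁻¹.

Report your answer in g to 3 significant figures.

1.68 g

P(CO2) = 761 − 40.0 = 721.0 torr
n(CO2) = PV/RT = (721.0 × 0.4460) / (62.36 × 307.25) = 0.01678 mol
n(CaCO3) = (1/1) × 0.01678 = 0.01678 mol
m(CaCO3) = 0.01678 × 100.09 = 1.680 g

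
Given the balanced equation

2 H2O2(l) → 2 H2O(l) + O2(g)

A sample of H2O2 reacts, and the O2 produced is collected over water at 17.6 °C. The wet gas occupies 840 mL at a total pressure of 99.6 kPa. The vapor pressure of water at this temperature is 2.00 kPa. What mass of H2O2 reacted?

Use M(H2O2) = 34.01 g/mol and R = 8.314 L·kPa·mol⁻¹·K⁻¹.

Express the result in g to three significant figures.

P(O2) = 99.6 − 2.00 = 97.60 kPa
n(O2) = PV/RT = (97.60 × 0.8400) / (8.314 × 290.75) = 0.03392 mol
n(H2O2) = (2/1) × 0.03392 = 0.06784 mol
m(H2O2) = 0.06784 × 34.01 = 2.307 g

2.31 g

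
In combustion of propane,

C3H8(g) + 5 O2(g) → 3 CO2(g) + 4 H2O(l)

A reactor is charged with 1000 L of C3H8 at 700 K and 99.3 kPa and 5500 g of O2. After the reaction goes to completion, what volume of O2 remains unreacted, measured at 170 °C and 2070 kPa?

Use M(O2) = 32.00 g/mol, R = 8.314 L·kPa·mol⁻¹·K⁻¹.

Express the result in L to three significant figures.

154 L

n(C3H8) = PV/RT = (99.3 × 1000) / (8.314 × 700) = 17.06 mol
n(O2) = 5500 / 32.00 = 171.9 mol
For 17.06 mol C3H8, stoichiometry requires (5/1) × 17.06 = 85.30 mol O2; 171.9 mol is available, so C3H8 is limiting.
n(O2) consumed = (5/1) × 17.06 = 85.30 mol; remaining = 171.9 − 85.30 = 86.60 mol
V(O2) = nRT/P = 86.60 × 8.314 × 443.15 / 2070 = 154.1 L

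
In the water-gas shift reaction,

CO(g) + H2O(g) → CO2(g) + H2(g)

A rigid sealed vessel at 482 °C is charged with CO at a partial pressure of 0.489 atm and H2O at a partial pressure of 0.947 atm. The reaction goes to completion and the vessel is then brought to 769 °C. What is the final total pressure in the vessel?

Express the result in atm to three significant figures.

1.98 atm

With V and T fixed, P_i ∝ n_i, so the mole ratios apply directly to partial pressures at 482 °C.
P(H2O) required for 0.489 atm of CO = (1/1) × 0.489 = 0.4890 atm; available 0.947 atm, so CO is limiting.
P(H2O) remaining = 0.947 − (1/1) × 0.489 = 0.4580 atm
P(gaseous products) = (1+1)/1 × 0.489 = 0.9780 atm
P_total at 482 °C = 0.4580 + 0.9780 = 1.436 atm
Scaling to 769 °C: P = 1.436 × 1042.15/755.15 = 1.982 atm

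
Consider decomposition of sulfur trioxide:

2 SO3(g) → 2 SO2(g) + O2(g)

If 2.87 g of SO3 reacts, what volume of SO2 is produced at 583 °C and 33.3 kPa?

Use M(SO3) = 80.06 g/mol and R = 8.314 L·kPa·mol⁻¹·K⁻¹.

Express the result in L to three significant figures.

n(SO3) = 2.870 / 80.06 = 0.03585 mol
n(SO2) = (2/2) × 0.03585 = 0.03585 mol
V = nRT/P = 0.03585 × 8.314 × 856.15 / 33.3 = 7.663 L

7.66 L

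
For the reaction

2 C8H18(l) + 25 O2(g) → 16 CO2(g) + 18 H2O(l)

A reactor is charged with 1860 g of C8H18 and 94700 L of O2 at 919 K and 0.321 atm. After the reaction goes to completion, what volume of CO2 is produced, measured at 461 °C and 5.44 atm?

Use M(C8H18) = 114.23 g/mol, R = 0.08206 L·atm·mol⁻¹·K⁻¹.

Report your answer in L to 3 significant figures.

n(C8H18) = 1860 / 114.23 = 16.28 mol
n(O2) = PV/RT = (0.321 × 94700) / (0.08206 × 919) = 403.1 mol
For 16.28 mol C8H18, stoichiometry requires (25/2) × 16.28 = 203.5 mol O2; 403.1 mol is available, so C8H18 is limiting.
n(CO2) = (16/2) × 16.28 = 130.2 mol
V(CO2) = nRT/P = 130.2 × 0.08206 × 734.15 / 5.44 = 1442 L

1440 L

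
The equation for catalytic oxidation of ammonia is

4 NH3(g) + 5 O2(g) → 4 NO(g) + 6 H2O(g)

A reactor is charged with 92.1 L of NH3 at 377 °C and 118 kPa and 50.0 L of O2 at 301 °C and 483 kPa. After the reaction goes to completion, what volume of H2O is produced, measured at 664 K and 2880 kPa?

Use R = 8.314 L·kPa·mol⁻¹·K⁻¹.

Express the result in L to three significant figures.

n(NH3) = PV/RT = (118 × 92.1) / (8.314 × 650.15) = 2.011 mol
n(O2) = PV/RT = (483 × 50.0) / (8.314 × 574.15) = 5.059 mol
For 2.011 mol NH3, stoichiometry requires (5/4) × 2.011 = 2.514 mol O2; 5.059 mol is available, so NH3 is limiting.
n(H2O) = (6/4) × 2.011 = 3.017 mol
V(H2O) = nRT/P = 3.017 × 8.314 × 664 / 2880 = 5.783 L

5.78 L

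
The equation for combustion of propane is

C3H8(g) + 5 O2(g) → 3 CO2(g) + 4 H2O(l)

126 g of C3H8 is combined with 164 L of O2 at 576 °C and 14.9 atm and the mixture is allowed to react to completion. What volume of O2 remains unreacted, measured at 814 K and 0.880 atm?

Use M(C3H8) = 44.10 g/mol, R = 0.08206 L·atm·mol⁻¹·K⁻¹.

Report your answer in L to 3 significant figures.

1580 L

n(C3H8) = 126 / 44.10 = 2.857 mol
n(O2) = PV/RT = (14.9 × 164) / (0.08206 × 849.15) = 35.07 mol
For 2.857 mol C3H8, stoichiometry requires (5/1) × 2.857 = 14.29 mol O2; 35.07 mol is available, so C3H8 is limiting.
n(O2) consumed = (5/1) × 2.857 = 14.29 mol; remaining = 35.07 − 14.29 = 20.78 mol
V(O2) = nRT/P = 20.78 × 0.08206 × 814 / 0.880 = 1577 L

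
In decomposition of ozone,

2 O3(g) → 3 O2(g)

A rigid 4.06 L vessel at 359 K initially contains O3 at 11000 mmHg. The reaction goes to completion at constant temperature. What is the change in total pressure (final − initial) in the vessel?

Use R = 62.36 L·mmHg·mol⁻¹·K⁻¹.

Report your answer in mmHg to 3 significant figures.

Rigid vessel, constant T ⇒ P scales with total gas moles (2 → 3).
P_final = (3/2) × 11000 = 16500 mmHg; ΔP = 16500 − 11000 = 5500 mmHg

5500 mmHg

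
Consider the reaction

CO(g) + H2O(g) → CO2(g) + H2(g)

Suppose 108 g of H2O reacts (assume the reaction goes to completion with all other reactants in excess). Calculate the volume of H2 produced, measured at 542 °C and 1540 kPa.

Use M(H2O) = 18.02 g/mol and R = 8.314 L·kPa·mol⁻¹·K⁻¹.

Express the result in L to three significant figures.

n(H2O) = 108.0 / 18.02 = 5.993 mol
n(H2) = (1/1) × 5.993 = 5.993 mol
V = nRT/P = 5.993 × 8.314 × 815.15 / 1540 = 26.37 L

26.4 L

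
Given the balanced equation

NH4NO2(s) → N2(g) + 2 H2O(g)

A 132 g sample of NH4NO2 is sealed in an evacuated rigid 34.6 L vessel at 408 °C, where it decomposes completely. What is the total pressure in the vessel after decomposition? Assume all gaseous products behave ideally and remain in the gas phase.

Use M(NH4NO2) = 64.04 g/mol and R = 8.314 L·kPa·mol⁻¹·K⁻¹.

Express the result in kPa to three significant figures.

n(NH4NO2) = 132 / 64.04 = 2.061 mol
n(gas produced) = (3/1) × 2.061 = 6.183 mol
P = nRT/V = 6.183 × 8.314 × 681.15 / 34.6 = 1012 kPa

1010 kPa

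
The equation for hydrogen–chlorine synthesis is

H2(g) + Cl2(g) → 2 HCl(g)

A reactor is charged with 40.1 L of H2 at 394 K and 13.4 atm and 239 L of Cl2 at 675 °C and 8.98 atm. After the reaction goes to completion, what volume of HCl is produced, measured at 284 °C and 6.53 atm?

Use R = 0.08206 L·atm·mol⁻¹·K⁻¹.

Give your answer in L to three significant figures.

n(H2) = PV/RT = (13.4 × 40.1) / (0.08206 × 394) = 16.62 mol
n(Cl2) = PV/RT = (8.98 × 239) / (0.08206 × 948.15) = 27.58 mol
For 16.62 mol H2, stoichiometry requires (1/1) × 16.62 = 16.62 mol Cl2; 27.58 mol is available, so H2 is limiting.
n(HCl) = (2/1) × 16.62 = 33.24 mol
V(HCl) = nRT/P = 33.24 × 0.08206 × 557.15 / 6.53 = 232.7 L

233 L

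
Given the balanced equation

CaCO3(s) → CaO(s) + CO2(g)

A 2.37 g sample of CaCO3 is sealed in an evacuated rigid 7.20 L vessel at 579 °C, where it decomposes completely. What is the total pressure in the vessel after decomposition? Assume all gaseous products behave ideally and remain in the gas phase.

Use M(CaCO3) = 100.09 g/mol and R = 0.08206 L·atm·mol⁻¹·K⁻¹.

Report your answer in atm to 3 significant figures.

0.230 atm

n(CaCO3) = 2.37 / 100.09 = 0.02368 mol
n(gas produced) = (1/1) × 0.02368 = 0.02368 mol
P = nRT/V = 0.02368 × 0.08206 × 852.15 / 7.20 = 0.2300 atm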